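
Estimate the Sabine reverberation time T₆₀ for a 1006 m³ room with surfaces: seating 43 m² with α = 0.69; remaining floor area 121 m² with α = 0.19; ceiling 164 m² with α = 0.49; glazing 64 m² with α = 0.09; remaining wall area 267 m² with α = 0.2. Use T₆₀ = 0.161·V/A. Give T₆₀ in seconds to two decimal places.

Summing Sᵢαᵢ: 43·0.69 + 121·0.19 + 164·0.49 + 64·0.09 + 267·0.2 = 192.18 m².
T₆₀ = 0.161 × 1006 / 192.18 = 0.843 s.

0.84 s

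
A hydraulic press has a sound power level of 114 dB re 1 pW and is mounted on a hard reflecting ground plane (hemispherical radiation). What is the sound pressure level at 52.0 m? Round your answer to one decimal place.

71.7 dB

L_p = L_w − 10·log₁₀(2π·r²) with r = 52.0 m.
2π·r² = 1.699e+04 m², 10·log₁₀ of that is 42.302 dB.
L_p = 114 − 42.302 = 71.70 dB.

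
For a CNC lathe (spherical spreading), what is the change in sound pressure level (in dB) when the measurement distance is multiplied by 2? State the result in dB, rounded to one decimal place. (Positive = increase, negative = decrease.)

Point-source spreading: ΔL = −20·log₁₀(r₂/r₁).
ΔL = −20·log₁₀(2) = -6.02 dB.

-6.0 dB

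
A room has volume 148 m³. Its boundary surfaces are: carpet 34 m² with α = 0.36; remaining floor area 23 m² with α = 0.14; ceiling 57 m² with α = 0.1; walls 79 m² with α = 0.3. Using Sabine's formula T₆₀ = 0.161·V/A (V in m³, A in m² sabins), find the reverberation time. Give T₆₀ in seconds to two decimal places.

0.53 s

Total absorption A = 34·0.36 + 23·0.14 + 57·0.1 + 79·0.3 = 44.86 m² sabins.
T₆₀ = 0.161·V/A = 0.161·148/44.86 = 0.531 s.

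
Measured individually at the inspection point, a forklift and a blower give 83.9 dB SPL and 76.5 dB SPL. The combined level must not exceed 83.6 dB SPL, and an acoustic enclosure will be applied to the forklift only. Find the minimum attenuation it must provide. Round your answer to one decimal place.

1.2 dB

Everything except the forklift sums to 10^(76.5/10) = 4.467e+07 in linear terms, 76.50 dB SPL.
To meet 83.6 dB SPL overall, the treated forklift may contribute at most 10^(83.6/10) − 4.467e+07 = 1.844e+08, i.e. 82.66 dB SPL.
So the forklift must be reduced from 83.9 to 82.66 dB SPL: IL = 1.24 dB.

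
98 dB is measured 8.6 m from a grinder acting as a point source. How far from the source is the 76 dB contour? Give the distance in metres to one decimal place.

108.3 m

The 22.0 dB drop corresponds to a distance ratio of 10^(22.0/20) for a point source.
r₂ = 8.6·10^((98−76)/20) = 8.6·10^(22.0/20) = 108.27 m.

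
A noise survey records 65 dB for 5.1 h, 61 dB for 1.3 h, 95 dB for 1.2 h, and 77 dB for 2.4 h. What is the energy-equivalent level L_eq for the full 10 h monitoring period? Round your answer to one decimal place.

85.9 dB

L_eq = 10·log₁₀[(1/T)·Σ tᵢ·10^(Lᵢ/10)] with T = 10 h.
Σ tᵢ·10^(Lᵢ/10) = 5.1·10^(65/10) + 1.3·10^(61/10) + 1.2·10^(95/10) + 2.4·10^(77/10) = 3.933e+09.
L_eq = 10·log₁₀(3.933e+09/10) = 85.95 dB.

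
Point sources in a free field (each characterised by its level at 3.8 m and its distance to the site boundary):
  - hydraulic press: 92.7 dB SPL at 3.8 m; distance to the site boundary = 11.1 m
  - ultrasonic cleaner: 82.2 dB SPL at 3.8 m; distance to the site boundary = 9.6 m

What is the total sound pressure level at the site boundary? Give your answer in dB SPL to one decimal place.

83.9 dB SPL

Apply inverse-square spreading to bring every level to the receiver, then sum 10^(L/10).
hydraulic press: 92.7 − 20·log₁₀(11.1/3.8) = 92.7 − 9.31 = 83.39 dB SPL.
ultrasonic cleaner: 82.2 − 20·log₁₀(9.6/3.8) = 82.2 − 8.05 = 74.15 dB SPL.
Σ 10^(L/10) = 2.442e+08 → L_total = 10·log₁₀(2.442e+08) = 83.88 dB SPL.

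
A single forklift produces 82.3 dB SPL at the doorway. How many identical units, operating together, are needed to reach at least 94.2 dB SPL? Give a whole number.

The shortfall is 94.2 − 82.3 = 11.9 dB, and N units add 10·log₁₀ N, so need 10·log₁₀ N ≥ 11.9.
N ≥ 10^(11.9/10) = 15.488, so N = 16.

16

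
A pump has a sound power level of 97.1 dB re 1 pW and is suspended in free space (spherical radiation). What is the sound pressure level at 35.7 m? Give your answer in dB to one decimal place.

Free-field spherical radiation: L_p = L_w − 10·log₁₀(4π·r²), r = 35.7 m.
4π·r² = 1.602e+04 m², 10·log₁₀ of that is 42.045 dB.
L_p = 97.1 − 42.045 = 55.05 dB.

55.1 dB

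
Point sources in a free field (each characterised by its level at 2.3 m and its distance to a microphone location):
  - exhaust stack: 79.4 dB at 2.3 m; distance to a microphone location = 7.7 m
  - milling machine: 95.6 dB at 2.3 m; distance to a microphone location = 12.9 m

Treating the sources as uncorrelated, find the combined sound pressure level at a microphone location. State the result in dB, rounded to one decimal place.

80.9 dB

Propagate each source to the receiver with L = L_ref − 20·log₁₀(r/r_ref), then add intensities.
exhaust stack: 79.4 − 20·log₁₀(7.7/2.3) = 79.4 − 10.50 = 68.90 dB.
milling machine: 95.6 − 20·log₁₀(12.9/2.3) = 95.6 − 14.98 = 80.62 dB.
Σ 10^(L/10) = 1.232e+08 → L_total = 10·log₁₀(1.232e+08) = 80.91 dB.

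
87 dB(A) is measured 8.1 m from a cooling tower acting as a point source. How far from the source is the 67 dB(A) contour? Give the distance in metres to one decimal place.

For a point source L₁ − L₂ = 20·log₁₀(r₂/r₁), so r₂ = r₁·10^((L₁−L₂)/20).
r₂ = 8.1·10^((87−67)/20) = 8.1·10^(20.0/20) = 81.00 m.

81.0 m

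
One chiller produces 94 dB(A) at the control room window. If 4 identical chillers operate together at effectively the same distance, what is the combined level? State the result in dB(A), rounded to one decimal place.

100.0 dB(A)

L_total = L₁ + 10·log₁₀ N for N identical incoherent sources.
L_total = 94 + 10·log₁₀(4) = 94 + 6.021 = 100.02 dB(A).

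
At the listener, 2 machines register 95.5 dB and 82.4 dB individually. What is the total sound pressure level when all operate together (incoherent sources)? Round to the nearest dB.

96 dB

Incoherent sources combine by intensity addition: L_total = 10·log₁₀(Σ 10^(L_i/10)).
Σ 10^(L/10) = 10^(95.5/10) + 10^(82.4/10) = 3.722e+09.
L_total = 10·log₁₀(3.722e+09) = 95.71 dB.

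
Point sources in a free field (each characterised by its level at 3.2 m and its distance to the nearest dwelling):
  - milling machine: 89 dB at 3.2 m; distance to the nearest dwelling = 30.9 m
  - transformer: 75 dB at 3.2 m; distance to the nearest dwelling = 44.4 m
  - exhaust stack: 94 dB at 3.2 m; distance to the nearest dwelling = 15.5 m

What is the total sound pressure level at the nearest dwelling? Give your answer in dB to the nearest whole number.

81 dB

First find each source's level at the receiver (point-source: −20·log₁₀(r/r_ref)), then combine on an intensity basis.
milling machine: 89 − 20·log₁₀(30.9/3.2) = 89 − 19.70 = 69.30 dB.
transformer: 75 − 20·log₁₀(44.4/3.2) = 75 − 22.84 = 52.16 dB.
exhaust stack: 94 − 20·log₁₀(15.5/3.2) = 94 − 13.70 = 80.30 dB.
Σ 10^(L/10) = 1.157e+08 → L_total = 10·log₁₀(1.157e+08) = 80.64 dB.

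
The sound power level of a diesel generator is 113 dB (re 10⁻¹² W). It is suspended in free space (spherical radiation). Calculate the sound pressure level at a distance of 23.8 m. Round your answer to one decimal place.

74.5 dB

Free-field spherical radiation: L_p = L_w − 10·log₁₀(4π·r²), r = 23.8 m.
4π·r² = 7118 m², 10·log₁₀ of that is 38.524 dB.
L_p = 113 − 38.524 = 74.48 dB.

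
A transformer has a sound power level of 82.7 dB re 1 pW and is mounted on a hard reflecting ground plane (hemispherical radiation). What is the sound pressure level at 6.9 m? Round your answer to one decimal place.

Free-field hemispherical radiation: L_p = L_w − 10·log₁₀(2π·r²), r = 6.9 m.
2π·r² = 299.1 m², 10·log₁₀ of that is 24.759 dB.
L_p = 82.7 − 24.759 = 57.94 dB.

57.9 dB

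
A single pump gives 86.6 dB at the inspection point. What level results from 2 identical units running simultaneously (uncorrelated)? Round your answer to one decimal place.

89.6 dB

L_total = L₁ + 10·log₁₀ N for N identical incoherent sources.
L_total = 86.6 + 10·log₁₀(2) = 86.6 + 3.010 = 89.61 dB.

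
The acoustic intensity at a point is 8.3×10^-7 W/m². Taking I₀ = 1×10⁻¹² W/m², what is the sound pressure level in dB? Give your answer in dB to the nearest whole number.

Dividing by I₀ shifts the exponent by 12: I/I₀ = 8.3×10^5.
L = 10·(0.9191 + 5) = 59.19 dB.

59 dB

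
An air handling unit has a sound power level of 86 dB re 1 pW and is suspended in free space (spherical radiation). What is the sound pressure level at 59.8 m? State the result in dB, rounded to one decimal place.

39.5 dB

The power spreads over a sphere of area 4π·r², so L_p = L_w − 10·log₁₀(4π·r²).
4π·r² = 4.494e+04 m², 10·log₁₀ of that is 46.526 dB.
L_p = 86 − 46.526 = 39.47 dB.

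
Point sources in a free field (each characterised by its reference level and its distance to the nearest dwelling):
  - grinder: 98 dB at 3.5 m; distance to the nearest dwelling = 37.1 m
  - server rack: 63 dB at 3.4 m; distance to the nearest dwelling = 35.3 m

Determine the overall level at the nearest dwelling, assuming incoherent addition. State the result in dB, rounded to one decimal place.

77.5 dB

First find each source's level at the receiver (point-source: −20·log₁₀(r/r_ref)), then combine on an intensity basis.
grinder: 98 − 20·log₁₀(37.1/3.5) = 98 − 20.51 = 77.49 dB.
server rack: 63 − 20·log₁₀(35.3/3.4) = 63 − 20.33 = 42.67 dB.
Σ 10^(L/10) = 5.617e+07 → L_total = 10·log₁₀(5.617e+07) = 77.50 dB.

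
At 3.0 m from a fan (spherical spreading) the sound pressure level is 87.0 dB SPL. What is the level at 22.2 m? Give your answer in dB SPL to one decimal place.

69.6 dB SPL

Spherical spreading from a point source gives a 20·log₁₀(r₂/r₁) drop.
L₂ = 87.0 − 20·log₁₀(22.2/3.0) = 87.0 − 17.385 = 69.62 dB SPL.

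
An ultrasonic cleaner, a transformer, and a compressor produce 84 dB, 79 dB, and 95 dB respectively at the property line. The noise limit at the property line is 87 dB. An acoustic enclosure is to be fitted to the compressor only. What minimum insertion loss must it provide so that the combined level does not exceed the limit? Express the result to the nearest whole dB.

Fixed contribution from the other sources: Σ 10^(L/10) = 10^(84/10) + 10^(79/10) = 3.306e+08 (85.19 dB).
To meet 87 dB overall, the treated compressor may contribute at most 10^(87/10) − 3.306e+08 = 1.706e+08, i.e. 82.32 dB.
So the compressor must be reduced from 95 to 82.32 dB: IL = 12.68 dB.

13 dB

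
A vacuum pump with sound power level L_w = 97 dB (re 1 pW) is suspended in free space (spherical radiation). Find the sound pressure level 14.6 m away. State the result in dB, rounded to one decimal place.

The power spreads over a sphere of area 4π·r², so L_p = L_w − 10·log₁₀(4π·r²).
4π·r² = 2679 m², 10·log₁₀ of that is 34.279 dB.
L_p = 97 − 34.279 = 62.72 dB.

62.7 dB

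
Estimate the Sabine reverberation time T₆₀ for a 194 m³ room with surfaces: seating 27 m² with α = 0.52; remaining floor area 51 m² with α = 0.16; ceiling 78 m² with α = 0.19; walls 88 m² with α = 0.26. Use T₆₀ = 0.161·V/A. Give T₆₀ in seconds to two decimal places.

Summing Sᵢαᵢ: 27·0.52 + 51·0.16 + 78·0.19 + 88·0.26 = 59.90 m².
T₆₀ = 0.161·V/A = 0.161·194/59.90 = 0.521 s.

0.52 s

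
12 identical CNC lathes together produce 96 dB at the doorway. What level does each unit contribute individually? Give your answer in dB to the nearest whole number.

85 dB

For N identical incoherent sources L_total = L₁ + 10·log₁₀ N, so L₁ = 96 − 10·log₁₀(12) = 96 − 10.792.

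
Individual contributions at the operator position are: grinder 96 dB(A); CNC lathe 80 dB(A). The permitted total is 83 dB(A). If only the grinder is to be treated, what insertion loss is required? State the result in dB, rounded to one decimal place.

Everything except the grinder sums to 10^(80/10) = 1.000e+08 in linear terms, 80.00 dB(A).
The limit corresponds to 10^(83/10) = 1.995e+08; subtracting the fixed part leaves 9.953e+07 for the grinder, i.e. 79.98 dB(A).
Required insertion loss = 96 − 79.98 = 16.02 dB.

16.0 dB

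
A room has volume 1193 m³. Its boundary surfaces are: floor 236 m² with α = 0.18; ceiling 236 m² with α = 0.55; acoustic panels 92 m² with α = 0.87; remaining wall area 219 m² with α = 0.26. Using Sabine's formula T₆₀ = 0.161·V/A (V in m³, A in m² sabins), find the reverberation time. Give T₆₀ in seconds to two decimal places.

0.62 s

A = Σ Sᵢαᵢ = 236·0.18 + 236·0.55 + 92·0.87 + 219·0.26 = 309.26 m².
T₆₀ = 0.161 × 1193 / 309.26 = 0.621 s.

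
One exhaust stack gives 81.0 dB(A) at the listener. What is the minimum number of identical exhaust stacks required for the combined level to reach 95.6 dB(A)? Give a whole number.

The shortfall is 95.6 − 81.0 = 14.6 dB, and N units add 10·log₁₀ N, so need 10·log₁₀ N ≥ 14.6.
N ≥ 10^(14.6/10) = 28.840, so N = 29.

29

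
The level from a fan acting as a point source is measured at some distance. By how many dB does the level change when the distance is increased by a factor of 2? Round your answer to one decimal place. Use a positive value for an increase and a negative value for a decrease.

Point-source spreading: ΔL = −20·log₁₀(r₂/r₁).
ΔL = −20·log₁₀(2) = -6.02 dB.

-6.0 dB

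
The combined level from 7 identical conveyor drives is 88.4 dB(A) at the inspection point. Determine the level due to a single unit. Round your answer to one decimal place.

79.9 dB(A)

For N identical incoherent sources L_total = L₁ + 10·log₁₀ N, so L₁ = 88.4 − 10·log₁₀(7) = 88.4 − 8.451.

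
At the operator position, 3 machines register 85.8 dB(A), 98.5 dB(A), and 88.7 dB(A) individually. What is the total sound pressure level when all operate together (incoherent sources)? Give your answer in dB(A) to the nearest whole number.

99 dB(A)

For uncorrelated sources the intensities add, so convert each level to linear form, sum, and take 10·log₁₀ of the total.
Σ 10^(L/10) = 10^(85.8/10) + 10^(98.5/10) + 10^(88.7/10) = 8.201e+09.
L_total = 10·log₁₀(8.201e+09) = 99.14 dB(A).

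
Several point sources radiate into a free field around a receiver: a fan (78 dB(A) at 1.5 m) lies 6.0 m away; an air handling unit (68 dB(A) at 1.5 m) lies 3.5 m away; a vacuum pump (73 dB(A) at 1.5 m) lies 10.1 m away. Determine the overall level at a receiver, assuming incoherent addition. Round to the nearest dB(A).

67 dB(A)

First find each source's level at the receiver (point-source: −20·log₁₀(r/r_ref)), then combine on an intensity basis.
fan: 78 − 20·log₁₀(6.0/1.5) = 78 − 12.04 = 65.96 dB(A).
air handling unit: 68 − 20·log₁₀(3.5/1.5) = 68 − 7.36 = 60.64 dB(A).
vacuum pump: 73 − 20·log₁₀(10.1/1.5) = 73 − 16.56 = 56.44 dB(A).
Σ 10^(L/10) = 5.542e+06 → L_total = 10·log₁₀(5.542e+06) = 67.44 dB(A).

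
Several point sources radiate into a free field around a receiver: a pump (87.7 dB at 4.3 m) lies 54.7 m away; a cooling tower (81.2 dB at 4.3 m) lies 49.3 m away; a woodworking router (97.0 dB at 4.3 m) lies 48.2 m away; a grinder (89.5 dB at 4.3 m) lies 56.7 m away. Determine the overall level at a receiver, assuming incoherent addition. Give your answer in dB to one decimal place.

First find each source's level at the receiver (point-source: −20·log₁₀(r/r_ref)), then combine on an intensity basis.
pump: 87.7 − 20·log₁₀(54.7/4.3) = 87.7 − 22.09 = 65.61 dB.
cooling tower: 81.2 − 20·log₁₀(49.3/4.3) = 81.2 − 21.19 = 60.01 dB.
woodworking router: 97.0 − 20·log₁₀(48.2/4.3) = 97.0 − 20.99 = 76.01 dB.
grinder: 89.5 − 20·log₁₀(56.7/4.3) = 89.5 − 22.40 = 67.10 dB.
Σ 10^(L/10) = 4.966e+07 → L_total = 10·log₁₀(4.966e+07) = 76.96 dB.

77.0 dB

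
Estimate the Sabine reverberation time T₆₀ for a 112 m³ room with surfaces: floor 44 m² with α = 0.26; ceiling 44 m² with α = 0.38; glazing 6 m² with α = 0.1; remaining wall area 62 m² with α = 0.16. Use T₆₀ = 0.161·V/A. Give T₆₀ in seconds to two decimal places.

0.47 s

Summing Sᵢαᵢ: 44·0.26 + 44·0.38 + 6·0.1 + 62·0.16 = 38.68 m².
T₆₀ = 0.161 × 112 / 38.68 = 0.466 s.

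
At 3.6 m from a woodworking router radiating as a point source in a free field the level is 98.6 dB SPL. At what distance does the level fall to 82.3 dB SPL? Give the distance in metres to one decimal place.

23.5 m

Point-source spreading drops the level by 20·log₁₀(r₂/r₁); inverting, r₂/r₁ = 10^(ΔL/20).
r₂ = 3.6·10^((98.6−82.3)/20) = 3.6·10^(16.3/20) = 23.51 m.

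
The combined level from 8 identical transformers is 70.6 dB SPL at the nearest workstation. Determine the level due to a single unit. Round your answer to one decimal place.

61.6 dB SPL

Dividing the total intensity by 8 lowers the level by 10·log₁₀ 8 = 9.031 dB: L₁ = 70.6 − 9.031.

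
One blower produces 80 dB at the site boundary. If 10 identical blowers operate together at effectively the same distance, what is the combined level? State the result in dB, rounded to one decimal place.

With 10 equal, uncorrelated contributions the intensity is 10× that of one unit, giving a rise of 10·log₁₀ 10.
L_total = 80 + 10·log₁₀(10) = 80 + 10.000 = 90.00 dB.

90.0 dB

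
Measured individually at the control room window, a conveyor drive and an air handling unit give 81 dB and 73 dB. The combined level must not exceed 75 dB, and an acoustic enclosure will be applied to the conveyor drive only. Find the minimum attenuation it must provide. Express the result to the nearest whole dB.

10 dB

The untreated sources together contribute 10^(73/10) = 1.995e+07, i.e. 73.00 dB.
To meet 75 dB overall, the treated conveyor drive may contribute at most 10^(75/10) − 1.995e+07 = 1.167e+07, i.e. 70.67 dB.
So the conveyor drive must be reduced from 81 to 70.67 dB: IL = 10.33 dB.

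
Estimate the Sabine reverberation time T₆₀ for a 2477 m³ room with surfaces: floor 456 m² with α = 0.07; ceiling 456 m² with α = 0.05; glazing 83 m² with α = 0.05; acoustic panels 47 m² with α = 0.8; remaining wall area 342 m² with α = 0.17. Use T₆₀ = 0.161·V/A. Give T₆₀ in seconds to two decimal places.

A = Σ Sᵢαᵢ = 456·0.07 + 456·0.05 + 83·0.05 + 47·0.8 + 342·0.17 = 154.61 m².
T₆₀ = 0.161 × 2477 / 154.61 = 2.579 s.

2.58 s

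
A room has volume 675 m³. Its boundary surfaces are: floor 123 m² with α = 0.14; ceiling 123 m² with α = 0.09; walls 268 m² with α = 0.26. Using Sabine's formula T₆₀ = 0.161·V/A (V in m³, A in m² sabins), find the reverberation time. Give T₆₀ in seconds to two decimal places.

1.11 s

A = Σ Sᵢαᵢ = 123·0.14 + 123·0.09 + 268·0.26 = 97.97 m².
T₆₀ = 0.161·V/A = 0.161·675/97.97 = 1.109 s.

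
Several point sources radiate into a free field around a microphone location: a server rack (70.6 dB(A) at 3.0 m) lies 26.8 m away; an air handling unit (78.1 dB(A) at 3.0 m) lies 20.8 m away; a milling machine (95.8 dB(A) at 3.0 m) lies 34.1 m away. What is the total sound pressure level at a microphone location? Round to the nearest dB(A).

75 dB(A)

Propagate each source to the receiver with L = L_ref − 20·log₁₀(r/r_ref), then add intensities.
server rack: 70.6 − 20·log₁₀(26.8/3.0) = 70.6 − 19.02 = 51.58 dB(A).
air handling unit: 78.1 − 20·log₁₀(20.8/3.0) = 78.1 − 16.82 = 61.28 dB(A).
milling machine: 95.8 − 20·log₁₀(34.1/3.0) = 95.8 − 21.11 = 74.69 dB(A).
Σ 10^(L/10) = 3.091e+07 → L_total = 10·log₁₀(3.091e+07) = 74.90 dB(A).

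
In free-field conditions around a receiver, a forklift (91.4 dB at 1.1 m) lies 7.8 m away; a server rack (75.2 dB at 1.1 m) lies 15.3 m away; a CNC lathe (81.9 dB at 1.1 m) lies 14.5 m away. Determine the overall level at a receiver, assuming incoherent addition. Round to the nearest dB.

75 dB

Propagate each source to the receiver with L = L_ref − 20·log₁₀(r/r_ref), then add intensities.
forklift: 91.4 − 20·log₁₀(7.8/1.1) = 91.4 − 17.01 = 74.39 dB.
server rack: 75.2 − 20·log₁₀(15.3/1.1) = 75.2 − 22.87 = 52.33 dB.
CNC lathe: 81.9 − 20·log₁₀(14.5/1.1) = 81.9 − 22.40 = 59.50 dB.
Σ 10^(L/10) = 2.852e+07 → L_total = 10·log₁₀(2.852e+07) = 74.55 dB.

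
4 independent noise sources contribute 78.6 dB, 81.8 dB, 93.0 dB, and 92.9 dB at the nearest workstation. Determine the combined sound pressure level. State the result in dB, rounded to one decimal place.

96.2 dB

Incoherent sources combine by intensity addition: L_total = 10·log₁₀(Σ 10^(L_i/10)).
Σ 10^(L/10) = 10^(78.6/10) + 10^(81.8/10) + 10^(93.0/10) + 10^(92.9/10) = 4.169e+09.
L_total = 10·log₁₀(4.169e+09) = 96.20 dB.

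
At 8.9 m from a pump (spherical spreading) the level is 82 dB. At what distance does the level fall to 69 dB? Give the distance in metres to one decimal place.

39.8 m

Point-source spreading drops the level by 20·log₁₀(r₂/r₁); inverting, r₂/r₁ = 10^(ΔL/20).
r₂ = 8.9·10^((82−69)/20) = 8.9·10^(13.0/20) = 39.75 m.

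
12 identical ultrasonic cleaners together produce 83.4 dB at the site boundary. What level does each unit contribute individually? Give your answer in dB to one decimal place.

72.6 dB

12 equal contributions raise the level by 10·log₁₀ 12 = 10.792 dB, so each unit alone gives 83.4 − 10.792.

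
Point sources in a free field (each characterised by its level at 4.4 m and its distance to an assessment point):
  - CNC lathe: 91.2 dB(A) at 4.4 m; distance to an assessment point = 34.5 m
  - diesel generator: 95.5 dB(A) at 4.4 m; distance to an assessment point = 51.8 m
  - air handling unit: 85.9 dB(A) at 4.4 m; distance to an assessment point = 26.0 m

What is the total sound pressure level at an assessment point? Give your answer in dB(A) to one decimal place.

77.6 dB(A)

Apply inverse-square spreading to bring every level to the receiver, then sum 10^(L/10).
CNC lathe: 91.2 − 20·log₁₀(34.5/4.4) = 91.2 − 17.89 = 73.31 dB(A).
diesel generator: 95.5 − 20·log₁₀(51.8/4.4) = 95.5 − 21.42 = 74.08 dB(A).
air handling unit: 85.9 − 20·log₁₀(26.0/4.4) = 85.9 − 15.43 = 70.47 dB(A).
Σ 10^(L/10) = 5.818e+07 → L_total = 10·log₁₀(5.818e+07) = 77.65 dB(A).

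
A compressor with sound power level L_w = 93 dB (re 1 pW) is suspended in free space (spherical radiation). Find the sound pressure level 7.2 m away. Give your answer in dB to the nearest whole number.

65 dB

L_p = L_w − 10·log₁₀(4π·r²) with r = 7.2 m.
4π·r² = 651.4 m², 10·log₁₀ of that is 28.139 dB.
L_p = 93 − 28.139 = 64.86 dB.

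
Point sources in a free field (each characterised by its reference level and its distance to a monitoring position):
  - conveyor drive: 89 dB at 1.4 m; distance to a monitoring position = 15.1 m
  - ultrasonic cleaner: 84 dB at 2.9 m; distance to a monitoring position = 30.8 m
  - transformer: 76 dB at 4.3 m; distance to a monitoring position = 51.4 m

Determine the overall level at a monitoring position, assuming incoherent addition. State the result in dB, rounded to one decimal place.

First find each source's level at the receiver (point-source: −20·log₁₀(r/r_ref)), then combine on an intensity basis.
conveyor drive: 89 − 20·log₁₀(15.1/1.4) = 89 − 20.66 = 68.34 dB.
ultrasonic cleaner: 84 − 20·log₁₀(30.8/2.9) = 84 − 20.52 = 63.48 dB.
transformer: 76 − 20·log₁₀(51.4/4.3) = 76 − 21.55 = 54.45 dB.
Σ 10^(L/10) = 9.334e+06 → L_total = 10·log₁₀(9.334e+06) = 69.70 dB.

69.7 dB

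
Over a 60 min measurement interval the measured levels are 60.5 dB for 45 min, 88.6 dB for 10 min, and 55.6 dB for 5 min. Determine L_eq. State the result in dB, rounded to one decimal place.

Weight each interval's intensity by its duration and average over T = 60 min:
Σ tᵢ·10^(Lᵢ/10) = 45·10^(60.5/10) + 10·10^(88.6/10) + 5·10^(55.6/10) = 7.297e+09.
L_eq = 10·log₁₀(7.297e+09/60) = 80.85 dB.

80.8 dB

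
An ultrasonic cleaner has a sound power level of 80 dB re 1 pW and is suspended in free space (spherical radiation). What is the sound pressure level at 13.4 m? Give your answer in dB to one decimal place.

Free-field spherical radiation: L_p = L_w − 10·log₁₀(4π·r²), r = 13.4 m.
4π·r² = 2256 m², 10·log₁₀ of that is 33.534 dB.
L_p = 80 − 33.534 = 46.47 dB.

46.5 dB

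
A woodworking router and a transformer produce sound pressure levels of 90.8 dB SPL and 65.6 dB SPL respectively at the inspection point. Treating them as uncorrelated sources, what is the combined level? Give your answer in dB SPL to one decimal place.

Incoherent sources combine by intensity addition: L_total = 10·log₁₀(Σ 10^(L_i/10)).
Σ 10^(L/10) = 10^(90.8/10) + 10^(65.6/10) = 1.206e+09.
L_total = 10·log₁₀(1.206e+09) = 90.81 dB SPL.

90.8 dB SPL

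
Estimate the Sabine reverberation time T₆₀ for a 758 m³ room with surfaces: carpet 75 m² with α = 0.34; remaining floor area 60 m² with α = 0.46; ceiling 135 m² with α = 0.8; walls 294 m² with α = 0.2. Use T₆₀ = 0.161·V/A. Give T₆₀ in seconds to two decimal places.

Summing Sᵢαᵢ: 75·0.34 + 60·0.46 + 135·0.8 + 294·0.2 = 219.90 m².
T₆₀ = 0.161·V/A = 0.161·758/219.90 = 0.555 s.

0.55 s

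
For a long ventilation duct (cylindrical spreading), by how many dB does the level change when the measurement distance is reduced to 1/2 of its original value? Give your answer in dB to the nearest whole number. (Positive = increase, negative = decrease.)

With cylindrical spreading the level changes by −10·log₁₀(r₂/r₁).
ΔL = −10·log₁₀(0.5) = +3.01 dB.

+3 dB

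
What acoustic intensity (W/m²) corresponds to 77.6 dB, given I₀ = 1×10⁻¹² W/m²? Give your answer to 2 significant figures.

5.8e-05 W/m²

I = I₀·10^(L/10) = 10⁻¹² × 10^(77.6/10) = 10^(-4.240).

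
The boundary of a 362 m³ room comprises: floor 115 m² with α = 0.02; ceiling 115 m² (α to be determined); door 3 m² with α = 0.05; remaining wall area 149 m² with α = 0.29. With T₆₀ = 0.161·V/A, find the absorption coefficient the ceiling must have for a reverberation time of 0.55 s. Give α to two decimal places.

0.52

A = 0.161·V/T₆₀ = 0.161·362/0.55 = 105.97 m² sabins.
Absorption from the other surfaces = 115·0.02 + 3·0.05 + 149·0.29 = 45.66 m², so the ceiling must supply 60.31 m² over 115 m².
α = 60.31/115 = 0.524.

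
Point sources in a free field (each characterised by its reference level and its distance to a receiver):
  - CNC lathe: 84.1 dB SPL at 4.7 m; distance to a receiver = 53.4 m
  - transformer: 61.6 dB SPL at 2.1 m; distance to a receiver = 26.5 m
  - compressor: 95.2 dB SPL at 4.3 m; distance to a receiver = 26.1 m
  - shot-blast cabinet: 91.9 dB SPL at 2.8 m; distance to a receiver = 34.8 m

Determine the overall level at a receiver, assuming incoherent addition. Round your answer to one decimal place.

Apply inverse-square spreading to bring every level to the receiver, then sum 10^(L/10).
CNC lathe: 84.1 − 20·log₁₀(53.4/4.7) = 84.1 − 21.11 = 62.99 dB SPL.
transformer: 61.6 − 20·log₁₀(26.5/2.1) = 61.6 − 22.02 = 39.58 dB SPL.
compressor: 95.2 − 20·log₁₀(26.1/4.3) = 95.2 − 15.66 = 79.54 dB SPL.
shot-blast cabinet: 91.9 − 20·log₁₀(34.8/2.8) = 91.9 − 21.89 = 70.01 dB SPL.
Σ 10^(L/10) = 1.019e+08 → L_total = 10·log₁₀(1.019e+08) = 80.08 dB SPL.

80.1 dB SPL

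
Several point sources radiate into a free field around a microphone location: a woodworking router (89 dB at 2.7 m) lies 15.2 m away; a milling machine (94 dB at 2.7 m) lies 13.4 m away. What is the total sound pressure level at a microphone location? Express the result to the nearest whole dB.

81 dB

Propagate each source to the receiver with L = L_ref − 20·log₁₀(r/r_ref), then add intensities.
woodworking router: 89 − 20·log₁₀(15.2/2.7) = 89 − 15.01 = 73.99 dB.
milling machine: 94 − 20·log₁₀(13.4/2.7) = 94 − 13.91 = 80.09 dB.
Σ 10^(L/10) = 1.270e+08 → L_total = 10·log₁₀(1.270e+08) = 81.04 dB.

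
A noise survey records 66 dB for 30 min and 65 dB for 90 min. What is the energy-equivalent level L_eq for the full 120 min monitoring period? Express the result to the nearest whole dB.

65 dB

The energy average is taken in the linear domain: L_eq = 10·log₁₀[(Σ tᵢ·10^(Lᵢ/10))/T], T = 120 min.
Σ tᵢ·10^(Lᵢ/10) = 30·10^(66/10) + 90·10^(65/10) = 4.040e+08.
L_eq = 10·log₁₀(4.040e+08/120) = 65.27 dB.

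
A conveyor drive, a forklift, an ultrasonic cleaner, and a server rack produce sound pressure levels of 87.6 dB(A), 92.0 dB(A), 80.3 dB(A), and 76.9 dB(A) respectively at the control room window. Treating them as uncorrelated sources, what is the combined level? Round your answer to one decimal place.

93.6 dB(A)

For uncorrelated sources the intensities add, so convert each level to linear form, sum, and take 10·log₁₀ of the total.
Σ 10^(L/10) = 10^(87.6/10) + 10^(92.0/10) + 10^(80.3/10) + 10^(76.9/10) = 2.316e+09.
L_total = 10·log₁₀(2.316e+09) = 93.65 dB(A).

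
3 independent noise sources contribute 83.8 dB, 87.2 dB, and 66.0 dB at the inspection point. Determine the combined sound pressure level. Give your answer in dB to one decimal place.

For uncorrelated sources the intensities add, so convert each level to linear form, sum, and take 10·log₁₀ of the total.
Σ 10^(L/10) = 10^(83.8/10) + 10^(87.2/10) + 10^(66.0/10) = 7.687e+08.
L_total = 10·log₁₀(7.687e+08) = 88.86 dB.

88.9 dB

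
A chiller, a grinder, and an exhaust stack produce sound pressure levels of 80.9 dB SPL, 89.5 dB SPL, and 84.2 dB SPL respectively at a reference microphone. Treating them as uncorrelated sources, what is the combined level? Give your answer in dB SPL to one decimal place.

91.1 dB SPL

Incoherent sources combine by intensity addition: L_total = 10·log₁₀(Σ 10^(L_i/10)).
Σ 10^(L/10) = 10^(80.9/10) + 10^(89.5/10) + 10^(84.2/10) = 1.277e+09.
L_total = 10·log₁₀(1.277e+09) = 91.06 dB SPL.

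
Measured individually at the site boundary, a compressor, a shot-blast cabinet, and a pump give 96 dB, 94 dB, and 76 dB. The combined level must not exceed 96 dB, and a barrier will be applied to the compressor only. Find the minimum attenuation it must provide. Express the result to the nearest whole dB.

Everything except the compressor sums to 10^(94/10) + 10^(76/10) = 2.552e+09 in linear terms, 94.07 dB.
To meet 96 dB overall, the treated compressor may contribute at most 10^(96/10) − 2.552e+09 = 1.429e+09, i.e. 91.55 dB.
So the compressor must be reduced from 96 to 91.55 dB: IL = 4.45 dB.

4 dB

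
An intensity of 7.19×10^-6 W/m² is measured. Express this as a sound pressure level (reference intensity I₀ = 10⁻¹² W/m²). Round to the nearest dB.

69 dB

I/I₀ = 7.19×10^-6/10⁻¹² = 7.19×10^6, and L = 10·log₁₀(I/I₀).
L = 10·(0.8567 + 6) = 68.57 dB.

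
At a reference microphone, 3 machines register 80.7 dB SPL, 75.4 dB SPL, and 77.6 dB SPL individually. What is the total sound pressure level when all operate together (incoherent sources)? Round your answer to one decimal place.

83.2 dB SPL

For uncorrelated sources the intensities add, so convert each level to linear form, sum, and take 10·log₁₀ of the total.
Σ 10^(L/10) = 10^(80.7/10) + 10^(75.4/10) + 10^(77.6/10) = 2.097e+08.
L_total = 10·log₁₀(2.097e+08) = 83.22 dB SPL.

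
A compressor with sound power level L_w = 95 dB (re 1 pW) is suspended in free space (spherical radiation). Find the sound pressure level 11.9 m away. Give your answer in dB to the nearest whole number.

62 dB

Free-field spherical radiation: L_p = L_w − 10·log₁₀(4π·r²), r = 11.9 m.
4π·r² = 1780 m², 10·log₁₀ of that is 32.503 dB.
L_p = 95 − 32.503 = 62.50 dB.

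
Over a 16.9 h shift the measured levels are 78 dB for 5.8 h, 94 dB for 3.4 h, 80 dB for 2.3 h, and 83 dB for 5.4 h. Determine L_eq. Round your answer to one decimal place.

87.8 dB

L_eq = 10·log₁₀[(1/T)·Σ tᵢ·10^(Lᵢ/10)] with T = 16.9 h.
Σ tᵢ·10^(Lᵢ/10) = 5.8·10^(78/10) + 3.4·10^(94/10) + 2.3·10^(80/10) + 5.4·10^(83/10) = 1.021e+10.
L_eq = 10·log₁₀(1.021e+10/16.9) = 87.81 dB.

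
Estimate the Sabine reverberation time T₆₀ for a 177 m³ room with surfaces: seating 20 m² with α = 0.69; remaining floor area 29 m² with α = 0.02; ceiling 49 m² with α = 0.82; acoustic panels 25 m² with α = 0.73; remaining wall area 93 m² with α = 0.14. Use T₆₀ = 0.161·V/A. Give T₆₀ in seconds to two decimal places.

0.33 s

A = Σ Sᵢαᵢ = 20·0.69 + 29·0.02 + 49·0.82 + 25·0.73 + 93·0.14 = 85.83 m².
T₆₀ = 0.161·V/A = 0.161·177/85.83 = 0.332 s.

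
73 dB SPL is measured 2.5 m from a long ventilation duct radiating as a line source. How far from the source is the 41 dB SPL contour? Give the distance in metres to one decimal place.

3962.2 m

Line-source spreading drops the level by 10·log₁₀(r₂/r₁); inverting, r₂/r₁ = 10^(ΔL/10).
r₂ = 2.5·10^((73−41)/10) = 2.5·10^(32.0/10) = 3962.23 m.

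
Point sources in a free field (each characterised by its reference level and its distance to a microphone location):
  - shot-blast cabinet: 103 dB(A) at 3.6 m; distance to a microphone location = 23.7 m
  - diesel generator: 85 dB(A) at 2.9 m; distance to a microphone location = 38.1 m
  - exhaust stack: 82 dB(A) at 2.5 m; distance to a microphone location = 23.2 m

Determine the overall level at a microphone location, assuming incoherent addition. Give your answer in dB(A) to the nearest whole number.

Propagate each source to the receiver with L = L_ref − 20·log₁₀(r/r_ref), then add intensities.
shot-blast cabinet: 103 − 20·log₁₀(23.7/3.6) = 103 − 16.37 = 86.63 dB(A).
diesel generator: 85 − 20·log₁₀(38.1/2.9) = 85 − 22.37 = 62.63 dB(A).
exhaust stack: 82 − 20·log₁₀(23.2/2.5) = 82 − 19.35 = 62.65 dB(A).
Σ 10^(L/10) = 4.640e+08 → L_total = 10·log₁₀(4.640e+08) = 86.67 dB(A).

87 dB(A)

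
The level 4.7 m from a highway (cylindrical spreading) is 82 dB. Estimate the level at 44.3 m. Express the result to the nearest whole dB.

Line-source attenuation: ΔL = 10·log₁₀(r₂/r₁) = 10·log₁₀(44.3/4.7) = 9.743 dB.
L₂ = 82 − 10·log₁₀(44.3/4.7) = 82 − 9.743 = 72.26 dB.

72 dB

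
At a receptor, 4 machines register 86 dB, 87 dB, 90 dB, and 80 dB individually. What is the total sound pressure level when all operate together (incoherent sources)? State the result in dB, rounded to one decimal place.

Incoherent sources combine by intensity addition: L_total = 10·log₁₀(Σ 10^(L_i/10)).
Σ 10^(L/10) = 10^(86/10) + 10^(87/10) + 10^(90/10) + 10^(80/10) = 1.999e+09.
L_total = 10·log₁₀(1.999e+09) = 93.01 dB.

93.0 dB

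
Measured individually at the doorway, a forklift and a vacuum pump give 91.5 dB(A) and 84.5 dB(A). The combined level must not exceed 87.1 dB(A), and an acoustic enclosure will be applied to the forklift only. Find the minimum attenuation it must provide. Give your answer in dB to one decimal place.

Everything except the forklift sums to 10^(84.5/10) = 2.818e+08 in linear terms, 84.50 dB(A).
To meet 87.1 dB(A) overall, the treated forklift may contribute at most 10^(87.1/10) − 2.818e+08 = 2.310e+08, i.e. 83.64 dB(A).
So the forklift must be reduced from 91.5 to 83.64 dB(A): IL = 7.86 dB.

7.9 dB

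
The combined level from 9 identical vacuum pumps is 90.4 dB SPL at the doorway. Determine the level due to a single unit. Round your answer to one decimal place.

80.9 dB SPL

For N identical incoherent sources L_total = L₁ + 10·log₁₀ N, so L₁ = 90.4 − 10·log₁₀(9) = 90.4 − 9.542.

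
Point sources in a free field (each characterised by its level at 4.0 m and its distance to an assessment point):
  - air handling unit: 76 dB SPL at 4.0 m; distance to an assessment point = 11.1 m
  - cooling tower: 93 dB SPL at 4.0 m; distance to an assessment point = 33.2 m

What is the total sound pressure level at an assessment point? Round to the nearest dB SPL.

75 dB SPL

First find each source's level at the receiver (point-source: −20·log₁₀(r/r_ref)), then combine on an intensity basis.
air handling unit: 76 − 20·log₁₀(11.1/4.0) = 76 − 8.87 = 67.13 dB SPL.
cooling tower: 93 − 20·log₁₀(33.2/4.0) = 93 − 18.38 = 74.62 dB SPL.
Σ 10^(L/10) = 3.413e+07 → L_total = 10·log₁₀(3.413e+07) = 75.33 dB SPL.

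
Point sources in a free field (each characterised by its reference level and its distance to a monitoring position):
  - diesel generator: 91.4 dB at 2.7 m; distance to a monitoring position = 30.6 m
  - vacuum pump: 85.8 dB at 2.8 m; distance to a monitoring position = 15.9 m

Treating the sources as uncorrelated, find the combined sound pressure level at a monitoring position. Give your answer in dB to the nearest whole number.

74 dB

Apply inverse-square spreading to bring every level to the receiver, then sum 10^(L/10).
diesel generator: 91.4 − 20·log₁₀(30.6/2.7) = 91.4 − 21.09 = 70.31 dB.
vacuum pump: 85.8 − 20·log₁₀(15.9/2.8) = 85.8 − 15.08 = 70.72 dB.
Σ 10^(L/10) = 2.254e+07 → L_total = 10·log₁₀(2.254e+07) = 73.53 dB.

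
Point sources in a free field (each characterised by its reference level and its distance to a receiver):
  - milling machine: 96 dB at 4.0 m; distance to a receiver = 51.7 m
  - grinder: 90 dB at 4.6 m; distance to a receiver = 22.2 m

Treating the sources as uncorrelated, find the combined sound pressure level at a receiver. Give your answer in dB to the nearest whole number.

First find each source's level at the receiver (point-source: −20·log₁₀(r/r_ref)), then combine on an intensity basis.
milling machine: 96 − 20·log₁₀(51.7/4.0) = 96 − 22.23 = 73.77 dB.
grinder: 90 − 20·log₁₀(22.2/4.6) = 90 − 13.67 = 76.33 dB.
Σ 10^(L/10) = 6.677e+07 → L_total = 10·log₁₀(6.677e+07) = 78.25 dB.

78 dB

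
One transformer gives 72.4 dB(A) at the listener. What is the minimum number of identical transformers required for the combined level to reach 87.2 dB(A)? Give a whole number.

31

Need L₁ + 10·log₁₀ N ≥ 87.2, i.e. log₁₀ N ≥ 1.48.
N ≥ 10^(14.8/10) = 30.200, so N = 31.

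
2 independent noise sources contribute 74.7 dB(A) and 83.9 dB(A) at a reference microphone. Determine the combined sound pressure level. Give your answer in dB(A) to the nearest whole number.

Incoherent sources combine by intensity addition: L_total = 10·log₁₀(Σ 10^(L_i/10)).
Σ 10^(L/10) = 10^(74.7/10) + 10^(83.9/10) = 2.750e+08.
L_total = 10·log₁₀(2.750e+08) = 84.39 dB(A).

84 dB(A)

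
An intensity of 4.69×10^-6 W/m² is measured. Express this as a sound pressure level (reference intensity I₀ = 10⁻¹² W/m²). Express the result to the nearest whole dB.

67 dB

Dividing by I₀ shifts the exponent by 12: I/I₀ = 4.69×10^6.
L = 10·(0.6712 + 6) = 66.71 dB.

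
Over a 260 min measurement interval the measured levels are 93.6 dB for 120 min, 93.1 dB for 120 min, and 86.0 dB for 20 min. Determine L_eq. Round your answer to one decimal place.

93.1 dB

The energy average is taken in the linear domain: L_eq = 10·log₁₀[(Σ tᵢ·10^(Lᵢ/10))/T], T = 260 min.
Σ tᵢ·10^(Lᵢ/10) = 120·10^(93.6/10) + 120·10^(93.1/10) + 20·10^(86.0/10) = 5.279e+11.
L_eq = 10·log₁₀(5.279e+11/260) = 93.08 dB.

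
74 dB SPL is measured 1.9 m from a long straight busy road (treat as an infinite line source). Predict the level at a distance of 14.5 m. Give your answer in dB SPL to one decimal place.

65.2 dB SPL

For a line source, L₂ = L₁ − 10·log₁₀(r₂/r₁).
L₂ = 74 − 10·log₁₀(14.5/1.9) = 74 − 8.826 = 65.17 dB SPL.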